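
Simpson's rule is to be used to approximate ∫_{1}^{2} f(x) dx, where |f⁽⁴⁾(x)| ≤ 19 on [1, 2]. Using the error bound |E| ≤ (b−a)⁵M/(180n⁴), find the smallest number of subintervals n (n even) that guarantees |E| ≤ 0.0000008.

20

Need 19/(180n⁴) ≤ 0.0000008.
n⁴ ≥ 19/(180·0.0000008) = 131944 ⇒ n ≥ 19.0589, so the smallest even n is 20. (n must be even for Simpson's rule.)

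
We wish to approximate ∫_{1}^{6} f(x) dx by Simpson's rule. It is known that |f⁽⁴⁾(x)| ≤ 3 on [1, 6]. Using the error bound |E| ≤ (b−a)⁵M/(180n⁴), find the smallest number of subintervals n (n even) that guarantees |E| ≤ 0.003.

Need 9375/(180n⁴) ≤ 0.003.
n⁴ ≥ 9375/(180·0.003) = 17361.1 ⇒ n ≥ 11.4787, so the smallest even n is 12. (n must be even for Simpson's rule.)

12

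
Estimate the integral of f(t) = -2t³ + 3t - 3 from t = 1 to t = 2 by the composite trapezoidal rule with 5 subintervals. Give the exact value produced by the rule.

-6.06

h = (2 − 1)/5 = 0.2.
Nodes t₀,…,t₅ = 1, 1.2, 1.4, 1.6, 1.8, 2.
f(t) = -2t³ + 3t - 3: f₀=-2, f₁=-2.856, f₂=-4.288, f₃=-6.392, f₄=-9.264, f₅=-13.
(h/2)·[f₀ + 2f₁ + 2f₂ + 2f₃ + 2f₄ + f₅] = 0.1·(-60.6) = -6.06.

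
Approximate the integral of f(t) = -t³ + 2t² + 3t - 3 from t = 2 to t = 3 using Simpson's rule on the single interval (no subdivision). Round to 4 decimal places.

S = (b−a)/6 · [f(2) + 4f(2.5) + f(3)] = 0.166667·[3 + 4·1.375 + (-3)] = 0.9167.

0.9167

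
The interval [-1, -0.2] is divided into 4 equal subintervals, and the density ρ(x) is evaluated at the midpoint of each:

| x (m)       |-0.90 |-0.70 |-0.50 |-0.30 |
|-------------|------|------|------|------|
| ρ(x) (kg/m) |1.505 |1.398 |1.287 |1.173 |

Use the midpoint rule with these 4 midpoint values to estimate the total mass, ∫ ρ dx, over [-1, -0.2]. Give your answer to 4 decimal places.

h = 0.2, n = 4.
h·[y(m₁) + y(m₂) + y(m₃) + y(m₄)] = 0.2·(5.363) = 1.0726.

1.0726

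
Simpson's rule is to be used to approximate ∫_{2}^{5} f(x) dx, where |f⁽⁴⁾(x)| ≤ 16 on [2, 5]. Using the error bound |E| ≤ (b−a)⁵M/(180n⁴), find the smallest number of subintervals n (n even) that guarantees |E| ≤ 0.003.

Need 3888/(180n⁴) ≤ 0.003.
n⁴ ≥ 3888/(180·0.003) = 7200 ⇒ n ≥ 9.2116, so the smallest even n is 10. (n must be even for Simpson's rule.)

10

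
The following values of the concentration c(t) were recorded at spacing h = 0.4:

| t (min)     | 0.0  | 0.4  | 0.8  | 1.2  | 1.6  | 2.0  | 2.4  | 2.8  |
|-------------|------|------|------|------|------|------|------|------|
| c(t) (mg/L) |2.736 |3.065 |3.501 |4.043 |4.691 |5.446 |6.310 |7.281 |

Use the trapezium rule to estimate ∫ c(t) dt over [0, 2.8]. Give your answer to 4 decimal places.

h = 0.4, n = 7.
(h/2)·[y₀ + 2y₁ + 2y₂ + 2y₃ + 2y₄ + 2y₅ + 2y₆ + y₇] = 0.2·(64.129) = 12.8258.

12.8258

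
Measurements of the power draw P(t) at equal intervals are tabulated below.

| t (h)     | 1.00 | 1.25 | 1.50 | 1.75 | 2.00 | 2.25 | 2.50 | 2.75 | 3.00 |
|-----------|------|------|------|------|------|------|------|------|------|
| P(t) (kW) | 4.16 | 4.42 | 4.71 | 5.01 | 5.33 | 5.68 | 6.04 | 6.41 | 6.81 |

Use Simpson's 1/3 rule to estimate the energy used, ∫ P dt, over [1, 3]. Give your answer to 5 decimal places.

h = 0.25, n = 8.
(h/3)·[y₀ + 4y₁ + 2y₂ + 4y₃ + 2y₄ + 4y₅ + 2y₆ + 4y₇ + y₈] = 0.083333·(129.21) = 10.76750.

10.76750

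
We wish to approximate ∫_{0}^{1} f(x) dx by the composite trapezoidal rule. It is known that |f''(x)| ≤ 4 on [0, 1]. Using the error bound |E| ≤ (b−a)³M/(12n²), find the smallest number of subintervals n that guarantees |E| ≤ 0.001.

19

Need 4/(12n²) ≤ 0.001.
n² ≥ 4/(12·0.001) = 333.333 ⇒ n ≥ 18.2574, so the smallest n is 19.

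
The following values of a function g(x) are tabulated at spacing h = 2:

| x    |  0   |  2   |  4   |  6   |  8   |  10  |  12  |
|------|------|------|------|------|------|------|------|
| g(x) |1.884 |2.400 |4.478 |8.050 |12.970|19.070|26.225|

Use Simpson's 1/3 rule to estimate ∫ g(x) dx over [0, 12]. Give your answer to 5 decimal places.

120.72333

h = 2, n = 6.
(h/3)·[y₀ + 4y₁ + 2y₂ + 4y₃ + 2y₄ + 4y₅ + y₆] = 0.666667·(181.085) = 120.72333.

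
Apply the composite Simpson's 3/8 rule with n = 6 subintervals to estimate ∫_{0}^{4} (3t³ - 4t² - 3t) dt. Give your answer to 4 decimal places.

h = (4 − 0)/6 = 0.666667.
Nodes t₀,…,t₆ = 0, 0.666667, 1.333333, 2, 2.666667, 3.333333, 4.
f(t) = 3t³ - 4t² - 3t: f₀=0, f₁=-2.888889, f₂=-4, f₃=2, f₄=20.444444, f₅=56.666667, f₆=116.
(3h/8)·[f₀ + 3f₁ + 3f₂ + 2f₃ + 3f₄ + 3f₅ + f₆] = 0.25·(330.666667) = 82.6667.

82.6667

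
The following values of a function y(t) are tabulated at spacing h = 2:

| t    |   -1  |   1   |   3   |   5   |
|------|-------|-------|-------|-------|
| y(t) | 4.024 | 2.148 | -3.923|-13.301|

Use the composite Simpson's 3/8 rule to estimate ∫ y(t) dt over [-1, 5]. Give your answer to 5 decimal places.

h = 2, n = 3.
(3h/8)·[y₀ + 3y₁ + 3y₂ + y₃] = 0.75·(-14.602) = -10.95150.

-10.95150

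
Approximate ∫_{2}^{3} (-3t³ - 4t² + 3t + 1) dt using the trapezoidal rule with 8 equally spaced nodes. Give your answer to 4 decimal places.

h = (3 − 2)/7 = 0.142857.
Nodes t₀,…,t₇ = 2, 2.142857, 2.285714, 2.428571, 2.571429, 2.714286, 2.857143, 3.
f(t) = -3t³ - 4t² + 3t + 1: f₀=-33, f₁=-40.457726, f₂=-48.865889, f₃=-58.276968, f₄=-68.743440, f₅=-80.317784, f₆=-93.052478, f₇=-107.
(h/2)·[f₀ + 2f₁ + 2f₂ + 2f₃ + 2f₄ + 2f₅ + 2f₆ + f₇] = 0.071429·(-919.428571) = -65.6735.

-65.6735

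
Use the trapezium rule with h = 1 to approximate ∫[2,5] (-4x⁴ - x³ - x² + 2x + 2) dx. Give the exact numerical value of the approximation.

-2800

h = (5 − 2)/3 = 1.
Nodes x₀,…,x₃ = 2, 3, 4, 5.
f(x) = -4x⁴ - x³ - x² + 2x + 2: f₀=-70, f₁=-352, f₂=-1094, f₃=-2638.
(h/2)·[f₀ + 2f₁ + 2f₂ + f₃] = 0.5·(-5600) = -2800.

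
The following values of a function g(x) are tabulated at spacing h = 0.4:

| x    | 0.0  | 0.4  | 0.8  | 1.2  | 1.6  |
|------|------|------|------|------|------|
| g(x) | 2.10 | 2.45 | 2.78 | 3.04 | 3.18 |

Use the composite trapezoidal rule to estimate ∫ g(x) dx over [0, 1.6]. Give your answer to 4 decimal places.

h = 0.4, n = 4.
(h/2)·[y₀ + 2y₁ + 2y₂ + 2y₃ + y₄] = 0.2·(21.82) = 4.3640.

4.3640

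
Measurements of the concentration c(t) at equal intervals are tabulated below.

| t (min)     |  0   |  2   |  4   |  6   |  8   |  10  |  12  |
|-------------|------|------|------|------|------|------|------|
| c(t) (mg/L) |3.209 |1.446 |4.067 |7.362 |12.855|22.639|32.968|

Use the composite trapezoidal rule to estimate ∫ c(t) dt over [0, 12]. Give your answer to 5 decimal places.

h = 2, n = 6.
(h/2)·[y₀ + 2y₁ + 2y₂ + 2y₃ + 2y₄ + 2y₅ + y₆] = 1·(132.915) = 132.91500.

132.91500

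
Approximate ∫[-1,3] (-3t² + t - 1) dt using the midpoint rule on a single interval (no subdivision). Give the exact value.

M = (b−a)·f(1) = 4·(-3) = -12.

-12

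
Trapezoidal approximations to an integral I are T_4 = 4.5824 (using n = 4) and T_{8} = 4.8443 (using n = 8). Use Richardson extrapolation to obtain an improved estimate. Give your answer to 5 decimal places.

R = (4·T_{8} − T_4) / 3 = (4·4.8443 − 4.5824)/3 = (14.7948)/3 = 4.93160.

4.93160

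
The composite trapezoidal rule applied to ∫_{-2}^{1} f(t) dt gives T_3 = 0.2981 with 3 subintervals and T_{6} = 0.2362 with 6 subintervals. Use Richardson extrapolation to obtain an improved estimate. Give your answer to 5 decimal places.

R = (4·T_{6} − T_3) / 3 = (4·0.2362 − 0.2981)/3 = (0.6467)/3 = 0.21557.

0.21557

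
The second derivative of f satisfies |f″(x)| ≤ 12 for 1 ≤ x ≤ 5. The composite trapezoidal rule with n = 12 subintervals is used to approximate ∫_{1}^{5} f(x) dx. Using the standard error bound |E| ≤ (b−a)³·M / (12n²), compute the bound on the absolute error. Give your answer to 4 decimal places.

|E| ≤ (4)³·12 / (12·12²) = 768/1728 = 0.4444.

0.4444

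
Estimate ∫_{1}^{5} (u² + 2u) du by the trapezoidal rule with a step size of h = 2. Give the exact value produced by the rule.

h = (5 − 1)/2 = 2.
Nodes u₀,…,u₂ = 1, 3, 5.
f(u) = u² + 2u: f₀=3, f₁=15, f₂=35.
(h/2)·[f₀ + 2f₁ + f₂] = 1·(68) = 68.

68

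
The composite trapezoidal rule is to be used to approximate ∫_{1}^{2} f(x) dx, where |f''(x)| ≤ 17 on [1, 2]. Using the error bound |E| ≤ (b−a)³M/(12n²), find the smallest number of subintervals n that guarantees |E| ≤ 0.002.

27

Need 17/(12n²) ≤ 0.002.
n² ≥ 17/(12·0.002) = 708.333 ⇒ n ≥ 26.6145, so the smallest n is 27.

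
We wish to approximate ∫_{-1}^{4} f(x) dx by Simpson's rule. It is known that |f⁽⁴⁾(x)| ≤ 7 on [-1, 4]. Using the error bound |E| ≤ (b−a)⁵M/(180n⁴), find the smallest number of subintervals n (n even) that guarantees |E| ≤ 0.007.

12

Need 21875/(180n⁴) ≤ 0.007.
n⁴ ≥ 21875/(180·0.007) = 17361.1 ⇒ n ≥ 11.4787, so the smallest even n is 12. (n must be even for Simpson's rule.)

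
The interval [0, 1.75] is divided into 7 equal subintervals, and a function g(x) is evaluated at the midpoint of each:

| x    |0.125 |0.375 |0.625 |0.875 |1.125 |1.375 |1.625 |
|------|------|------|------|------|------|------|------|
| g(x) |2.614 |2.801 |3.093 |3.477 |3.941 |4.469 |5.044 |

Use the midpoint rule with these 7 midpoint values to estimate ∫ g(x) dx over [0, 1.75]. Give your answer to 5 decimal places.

h = 0.25, n = 7.
h·[y(m₁) + y(m₂) + y(m₃) + y(m₄) + y(m₅) + y(m₆) + y(m₇)] = 0.25·(25.439) = 6.35975.

6.35975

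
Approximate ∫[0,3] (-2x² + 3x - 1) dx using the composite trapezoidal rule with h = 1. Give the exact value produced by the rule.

h = (3 − 0)/3 = 1.
Nodes x₀,…,x₃ = 0, 1, 2, 3.
f(x) = -2x² + 3x - 1: f₀=-1, f₁=0, f₂=-3, f₃=-10.
(h/2)·[f₀ + 2f₁ + 2f₂ + f₃] = 0.5·(-17) = -8.5.

-8.5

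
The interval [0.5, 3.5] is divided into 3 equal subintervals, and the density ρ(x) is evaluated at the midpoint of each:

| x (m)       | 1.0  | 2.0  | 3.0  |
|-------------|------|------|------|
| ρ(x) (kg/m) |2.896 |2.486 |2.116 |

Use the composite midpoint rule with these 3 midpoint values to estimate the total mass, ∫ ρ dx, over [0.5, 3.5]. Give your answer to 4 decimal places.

7.4980

h = 1, n = 3.
h·[y(m₁) + y(m₂) + y(m₃)] = 1·(7.498) = 7.4980.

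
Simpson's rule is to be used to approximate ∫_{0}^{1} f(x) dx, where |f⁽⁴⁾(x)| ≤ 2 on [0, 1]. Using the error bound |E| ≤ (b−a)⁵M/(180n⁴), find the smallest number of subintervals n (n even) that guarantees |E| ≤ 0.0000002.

16

Need 2/(180n⁴) ≤ 0.0000002.
n⁴ ≥ 2/(180·0.0000002) = 55555.6 ⇒ n ≥ 15.3526, so the smallest even n is 16. (n must be even for Simpson's rule.)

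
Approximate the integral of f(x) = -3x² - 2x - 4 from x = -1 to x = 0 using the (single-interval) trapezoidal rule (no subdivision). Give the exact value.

T = (b−a)/2 · [f(-1) + f(0)] = 0.5·[(-5) + (-4)] = -4.5.

-4.5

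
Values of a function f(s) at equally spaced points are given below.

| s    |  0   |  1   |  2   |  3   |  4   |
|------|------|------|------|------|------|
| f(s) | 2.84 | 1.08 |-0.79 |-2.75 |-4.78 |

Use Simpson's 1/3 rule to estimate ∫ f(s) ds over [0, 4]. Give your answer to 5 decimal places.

h = 1, n = 4.
(h/3)·[y₀ + 4y₁ + 2y₂ + 4y₃ + y₄] = 0.333333·(-10.20) = -3.40000.

-3.40000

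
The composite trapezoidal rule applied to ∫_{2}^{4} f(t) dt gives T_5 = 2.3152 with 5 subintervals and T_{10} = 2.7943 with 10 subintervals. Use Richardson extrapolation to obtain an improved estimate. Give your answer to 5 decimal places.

R = (4·T_{10} − T_5) / 3 = (4·2.7943 − 2.3152)/3 = (8.8620)/3 = 2.95400.

2.95400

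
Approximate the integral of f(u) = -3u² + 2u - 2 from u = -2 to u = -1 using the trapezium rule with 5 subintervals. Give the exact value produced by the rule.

h = (-1 − (-2))/5 = 0.2.
Nodes u₀,…,u₅ = -2, -1.8, -1.6, -1.4, -1.2, -1.
f(u) = -3u² + 2u - 2: f₀=-18, f₁=-15.32, f₂=-12.88, f₃=-10.68, f₄=-8.72, f₅=-7.
(h/2)·[f₀ + 2f₁ + 2f₂ + 2f₃ + 2f₄ + f₅] = 0.1·(-120.2) = -12.02.

-12.02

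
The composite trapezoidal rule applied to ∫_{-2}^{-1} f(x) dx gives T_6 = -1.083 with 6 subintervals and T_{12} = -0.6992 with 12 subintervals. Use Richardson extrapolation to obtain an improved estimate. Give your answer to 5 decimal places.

R = (4·T_{12} − T_6) / 3 = (4·(-0.6992) − (-1.083))/3 = (-1.7138)/3 = -0.57127.

-0.57127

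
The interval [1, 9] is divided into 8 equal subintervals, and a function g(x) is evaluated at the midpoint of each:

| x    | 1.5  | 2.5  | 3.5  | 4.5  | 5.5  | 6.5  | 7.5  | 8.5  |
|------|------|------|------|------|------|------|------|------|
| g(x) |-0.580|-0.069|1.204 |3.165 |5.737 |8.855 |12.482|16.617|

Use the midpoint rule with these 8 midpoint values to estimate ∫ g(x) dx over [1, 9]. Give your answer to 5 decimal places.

h = 1, n = 8.
h·[y(m₁) + y(m₂) + y(m₃) + y(m₄) + y(m₅) + y(m₆) + y(m₇) + y(m₈)] = 1·(47.411) = 47.41100.

47.41100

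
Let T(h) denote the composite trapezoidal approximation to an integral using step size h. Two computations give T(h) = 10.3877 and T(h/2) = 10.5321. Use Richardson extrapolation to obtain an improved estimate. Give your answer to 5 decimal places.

R = (4·T(h/2) − T(h)) / 3 = (4·10.5321 − 10.3877)/3 = (31.7407)/3 = 10.58023.

10.58023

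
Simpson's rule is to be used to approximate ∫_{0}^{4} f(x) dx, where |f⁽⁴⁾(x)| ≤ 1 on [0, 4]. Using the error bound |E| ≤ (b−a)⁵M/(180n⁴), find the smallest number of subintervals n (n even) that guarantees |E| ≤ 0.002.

Need 1024/(180n⁴) ≤ 0.002.
n⁴ ≥ 1024/(180·0.002) = 2844.44 ⇒ n ≥ 7.3030, so the smallest even n is 8. (n must be even for Simpson's rule.)

8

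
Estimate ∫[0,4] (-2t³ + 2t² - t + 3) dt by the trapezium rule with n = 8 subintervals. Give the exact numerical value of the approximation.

-83

h = (4 − 0)/8 = 0.5.
Nodes t₀,…,t₈ = 0, 0.5, 1, 1.5, 2, 2.5, 3, 3.5, 4.
f(t) = -2t³ + 2t² - t + 3: f₀=3, f₁=2.75, f₂=2, f₃=-0.75, f₄=-7, f₅=-18.25, f₆=-36, f₇=-61.75, f₈=-97.
(h/2)·[f₀ + 2f₁ + 2f₂ + 2f₃ + 2f₄ + 2f₅ + 2f₆ + 2f₇ + f₈] = 0.25·(-332) = -83.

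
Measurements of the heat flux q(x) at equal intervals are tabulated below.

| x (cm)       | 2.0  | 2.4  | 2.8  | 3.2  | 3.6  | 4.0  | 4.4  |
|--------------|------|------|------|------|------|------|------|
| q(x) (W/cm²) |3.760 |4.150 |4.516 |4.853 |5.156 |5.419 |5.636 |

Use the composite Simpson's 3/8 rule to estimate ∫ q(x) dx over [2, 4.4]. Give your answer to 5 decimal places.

11.52375

h = 0.4, n = 6.
(3h/8)·[y₀ + 3y₁ + 3y₂ + 2y₃ + 3y₄ + 3y₅ + y₆] = 0.15·(76.825) = 11.52375.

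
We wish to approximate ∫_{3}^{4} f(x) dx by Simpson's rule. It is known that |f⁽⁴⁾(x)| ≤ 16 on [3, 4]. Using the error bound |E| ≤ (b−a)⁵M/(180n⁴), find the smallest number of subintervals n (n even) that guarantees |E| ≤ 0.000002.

16

Need 16/(180n⁴) ≤ 0.000002.
n⁴ ≥ 16/(180·0.000002) = 44444.4 ⇒ n ≥ 14.5196, so the smallest even n is 16. (n must be even for Simpson's rule.)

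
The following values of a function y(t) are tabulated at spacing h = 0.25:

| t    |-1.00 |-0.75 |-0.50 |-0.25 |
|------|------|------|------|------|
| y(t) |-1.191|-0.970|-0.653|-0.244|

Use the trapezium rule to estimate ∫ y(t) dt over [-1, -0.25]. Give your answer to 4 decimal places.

h = 0.25, n = 3.
(h/2)·[y₀ + 2y₁ + 2y₂ + y₃] = 0.125·(-4.681) = -0.5851.

-0.5851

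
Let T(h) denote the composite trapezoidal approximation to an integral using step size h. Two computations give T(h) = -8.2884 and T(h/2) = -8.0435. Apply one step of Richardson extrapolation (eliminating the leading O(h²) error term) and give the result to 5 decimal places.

R = (4·T(h/2) − T(h)) / 3 = (4·(-8.0435) − (-8.2884))/3 = (-23.8856)/3 = -7.96187.

-7.96187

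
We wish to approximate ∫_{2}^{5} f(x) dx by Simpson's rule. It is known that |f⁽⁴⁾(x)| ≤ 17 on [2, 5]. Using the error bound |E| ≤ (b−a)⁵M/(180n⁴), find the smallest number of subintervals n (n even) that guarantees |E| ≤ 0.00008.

Need 4131/(180n⁴) ≤ 0.00008.
n⁴ ≥ 4131/(180·0.00008) = 286875 ⇒ n ≥ 23.1432, so the smallest even n is 24. (n must be even for Simpson's rule.)

24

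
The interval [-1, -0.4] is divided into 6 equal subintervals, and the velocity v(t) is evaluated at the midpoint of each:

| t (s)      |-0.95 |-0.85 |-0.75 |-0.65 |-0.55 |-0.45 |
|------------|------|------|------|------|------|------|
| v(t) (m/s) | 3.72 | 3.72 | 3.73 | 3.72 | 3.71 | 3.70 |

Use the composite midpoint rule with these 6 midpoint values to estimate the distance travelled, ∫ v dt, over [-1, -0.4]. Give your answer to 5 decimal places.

h = 0.1, n = 6.
h·[y(m₁) + y(m₂) + y(m₃) + y(m₄) + y(m₅) + y(m₆)] = 0.1·(22.30) = 2.23000.

2.23000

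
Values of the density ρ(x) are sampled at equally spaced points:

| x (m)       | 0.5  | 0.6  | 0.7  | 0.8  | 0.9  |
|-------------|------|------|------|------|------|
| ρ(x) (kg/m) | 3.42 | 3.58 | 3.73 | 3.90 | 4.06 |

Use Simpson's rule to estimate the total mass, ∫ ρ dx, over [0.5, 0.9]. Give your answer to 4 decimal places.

1.4953

h = 0.1, n = 4.
(h/3)·[y₀ + 4y₁ + 2y₂ + 4y₃ + y₄] = 0.033333·(44.86) = 1.4953.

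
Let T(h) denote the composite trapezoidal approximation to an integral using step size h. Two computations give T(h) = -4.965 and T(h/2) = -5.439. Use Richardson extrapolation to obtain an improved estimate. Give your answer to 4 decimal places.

-5.5970

R = (4·T(h/2) − T(h)) / 3 = (4·(-5.439) − (-4.965))/3 = (-16.791)/3 = -5.5970.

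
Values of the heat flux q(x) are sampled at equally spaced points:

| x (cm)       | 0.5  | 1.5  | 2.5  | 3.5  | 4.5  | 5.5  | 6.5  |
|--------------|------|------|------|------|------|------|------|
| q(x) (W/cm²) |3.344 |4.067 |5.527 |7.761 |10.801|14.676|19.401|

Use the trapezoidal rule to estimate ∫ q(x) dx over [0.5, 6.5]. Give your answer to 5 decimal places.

h = 1, n = 6.
(h/2)·[y₀ + 2y₁ + 2y₂ + 2y₃ + 2y₄ + 2y₅ + y₆] = 0.5·(108.409) = 54.20450.

54.20450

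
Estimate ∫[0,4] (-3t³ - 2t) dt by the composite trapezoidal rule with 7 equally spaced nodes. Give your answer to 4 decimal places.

h = (4 − 0)/6 = 0.666667.
Nodes t₀,…,t₆ = 0, 0.666667, 1.333333, 2, 2.666667, 3.333333, 4.
f(t) = -3t³ - 2t: f₀=0, f₁=-2.222222, f₂=-9.777778, f₃=-28, f₄=-62.222222, f₅=-117.777778, f₆=-200.
(h/2)·[f₀ + 2f₁ + 2f₂ + 2f₃ + 2f₄ + 2f₅ + f₆] = 0.333333·(-640) = -213.3333.

-213.3333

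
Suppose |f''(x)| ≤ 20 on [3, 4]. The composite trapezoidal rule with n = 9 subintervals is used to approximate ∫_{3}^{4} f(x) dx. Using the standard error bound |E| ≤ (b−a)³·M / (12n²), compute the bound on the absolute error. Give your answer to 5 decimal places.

|E| ≤ (1)³·20 / (12·9²) = 20/972 = 0.02058.

0.02058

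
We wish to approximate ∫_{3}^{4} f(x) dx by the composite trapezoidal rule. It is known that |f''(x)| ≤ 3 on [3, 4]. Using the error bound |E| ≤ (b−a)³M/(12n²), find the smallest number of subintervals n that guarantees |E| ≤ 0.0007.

Need 3/(12n²) ≤ 0.0007.
n² ≥ 3/(12·0.0007) = 357.143 ⇒ n ≥ 18.8982, so the smallest n is 19.

19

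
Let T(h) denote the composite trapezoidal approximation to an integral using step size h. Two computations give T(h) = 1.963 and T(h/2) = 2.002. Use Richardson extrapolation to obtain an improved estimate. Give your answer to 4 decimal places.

R = (4·T(h/2) − T(h)) / 3 = (4·2.002 − 1.963)/3 = (6.045)/3 = 2.0150.

2.0150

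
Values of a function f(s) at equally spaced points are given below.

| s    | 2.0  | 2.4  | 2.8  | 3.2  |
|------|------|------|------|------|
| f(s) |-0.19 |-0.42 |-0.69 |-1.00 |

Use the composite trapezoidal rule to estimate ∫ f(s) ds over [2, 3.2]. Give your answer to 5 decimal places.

h = 0.4, n = 3.
(h/2)·[y₀ + 2y₁ + 2y₂ + y₃] = 0.2·(-3.41) = -0.68200.

-0.68200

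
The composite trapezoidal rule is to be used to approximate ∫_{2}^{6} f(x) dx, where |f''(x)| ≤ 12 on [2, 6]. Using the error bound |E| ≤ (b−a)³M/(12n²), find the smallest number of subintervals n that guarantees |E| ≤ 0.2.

Need 768/(12n²) ≤ 0.2.
n² ≥ 768/(12·0.2) = 320 ⇒ n ≥ 17.8885, so the smallest n is 18.

18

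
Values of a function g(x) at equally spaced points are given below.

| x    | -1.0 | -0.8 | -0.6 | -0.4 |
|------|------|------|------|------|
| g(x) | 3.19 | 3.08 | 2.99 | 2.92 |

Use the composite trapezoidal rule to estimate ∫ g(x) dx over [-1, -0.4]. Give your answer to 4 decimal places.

h = 0.2, n = 3.
(h/2)·[y₀ + 2y₁ + 2y₂ + y₃] = 0.1·(18.25) = 1.8250.

1.8250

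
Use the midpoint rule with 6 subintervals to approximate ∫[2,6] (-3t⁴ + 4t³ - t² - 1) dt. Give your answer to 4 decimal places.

h = (6 − 2)/6 = 0.666667.
Midpoints m₁,…,m₆ = 2.333333, 3, 3.666667, 4.333333, 5, 5.666667.
f(m₁)=-44.555556, f(m₂)=-145, f(m₃)=-359.518519, f(m₄)=-752.111111, f(m₅)=-1401, f(m₆)=-2398.629630.
h·[f(m₁) + f(m₂) + f(m₃) + f(m₄) + f(m₅) + f(m₆)] = 0.666667·(-5100.814815) = -3400.5432.

-3400.5432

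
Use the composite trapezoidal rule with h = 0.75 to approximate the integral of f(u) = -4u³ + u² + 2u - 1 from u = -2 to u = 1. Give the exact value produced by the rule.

13.96875

h = (1 − (-2))/4 = 0.75.
Nodes u₀,…,u₄ = -2, -1.25, -0.5, 0.25, 1.
f(u) = -4u³ + u² + 2u - 1: f₀=31, f₁=5.875, f₂=-1.25, f₃=-0.5, f₄=-2.
(h/2)·[f₀ + 2f₁ + 2f₂ + 2f₃ + f₄] = 0.375·(37.25) = 13.96875.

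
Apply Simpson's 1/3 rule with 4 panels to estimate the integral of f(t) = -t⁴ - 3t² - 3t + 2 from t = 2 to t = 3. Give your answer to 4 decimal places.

h = (3 − 2)/4 = 0.25.
Nodes t₀,…,t₄ = 2, 2.25, 2.5, 2.75, 3.
f(t) = -t⁴ - 3t² - 3t + 2: f₀=-32, f₁=-45.56640625, f₂=-63.3125, f₃=-86.12890625, f₄=-115.
(h/3)·[f₀ + 4f₁ + 2f₂ + 4f₃ + f₄] = 0.083333·(-800.40625) = -66.7005.

-66.7005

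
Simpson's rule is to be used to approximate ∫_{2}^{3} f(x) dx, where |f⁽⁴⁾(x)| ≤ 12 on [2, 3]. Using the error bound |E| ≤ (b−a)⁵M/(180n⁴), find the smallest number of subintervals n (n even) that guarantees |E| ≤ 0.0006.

Need 12/(180n⁴) ≤ 0.0006.
n⁴ ≥ 12/(180·0.0006) = 111.111 ⇒ n ≥ 3.2467, so the smallest even n is 4. (n must be even for Simpson's rule.)

4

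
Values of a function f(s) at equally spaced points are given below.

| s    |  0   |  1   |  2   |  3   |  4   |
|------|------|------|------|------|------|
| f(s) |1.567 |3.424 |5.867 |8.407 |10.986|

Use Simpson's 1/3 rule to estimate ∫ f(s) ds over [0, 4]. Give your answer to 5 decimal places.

23.87033

h = 1, n = 4.
(h/3)·[y₀ + 4y₁ + 2y₂ + 4y₃ + y₄] = 0.333333·(71.611) = 23.87033.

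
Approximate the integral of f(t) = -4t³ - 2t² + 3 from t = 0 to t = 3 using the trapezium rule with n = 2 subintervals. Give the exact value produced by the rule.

h = (3 − 0)/2 = 1.5.
Nodes t₀,…,t₂ = 0, 1.5, 3.
f(t) = -4t³ - 2t² + 3: f₀=3, f₁=-15, f₂=-123.
(h/2)·[f₀ + 2f₁ + f₂] = 0.75·(-150) = -112.5.

-112.5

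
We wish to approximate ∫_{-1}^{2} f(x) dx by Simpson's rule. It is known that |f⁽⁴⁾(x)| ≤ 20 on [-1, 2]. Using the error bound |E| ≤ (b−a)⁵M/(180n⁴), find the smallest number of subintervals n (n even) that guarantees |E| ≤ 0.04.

Need 4860/(180n⁴) ≤ 0.04.
n⁴ ≥ 4860/(180·0.04) = 675 ⇒ n ≥ 5.0971, so the smallest even n is 6. (n must be even for Simpson's rule.)

6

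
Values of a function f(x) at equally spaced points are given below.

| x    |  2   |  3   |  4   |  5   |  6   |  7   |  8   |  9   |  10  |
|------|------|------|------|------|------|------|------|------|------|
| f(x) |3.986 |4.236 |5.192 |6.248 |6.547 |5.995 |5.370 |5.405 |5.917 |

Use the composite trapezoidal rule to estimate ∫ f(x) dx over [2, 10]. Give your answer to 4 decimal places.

h = 1, n = 8.
(h/2)·[y₀ + 2y₁ + 2y₂ + 2y₃ + 2y₄ + 2y₅ + 2y₆ + 2y₇ + y₈] = 0.5·(87.889) = 43.9445.

43.9445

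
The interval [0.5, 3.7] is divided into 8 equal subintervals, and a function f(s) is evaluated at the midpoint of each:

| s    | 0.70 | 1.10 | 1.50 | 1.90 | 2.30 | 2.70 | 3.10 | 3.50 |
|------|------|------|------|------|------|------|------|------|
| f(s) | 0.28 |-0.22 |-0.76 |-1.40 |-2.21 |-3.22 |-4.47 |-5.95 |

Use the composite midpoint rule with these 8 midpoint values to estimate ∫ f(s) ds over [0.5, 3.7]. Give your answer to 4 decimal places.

-7.1800

h = 0.4, n = 8.
h·[y(m₁) + y(m₂) + y(m₃) + y(m₄) + y(m₅) + y(m₆) + y(m₇) + y(m₈)] = 0.4·(-17.95) = -7.1800.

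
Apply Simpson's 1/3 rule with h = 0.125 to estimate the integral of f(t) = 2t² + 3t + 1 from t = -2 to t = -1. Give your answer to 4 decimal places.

h = (-1 − (-2))/8 = 0.125.
Nodes t₀,…,t₈ = -2, -1.875, -1.75, -1.625, -1.5, -1.375, -1.25, -1.125, -1.
f(t) = 2t² + 3t + 1: f₀=3, f₁=2.40625, f₂=1.875, f₃=1.40625, f₄=1, f₅=0.65625, f₆=0.375, f₇=0.15625, f₈=0.
(h/3)·[f₀ + 4f₁ + 2f₂ + 4f₃ + 2f₄ + 4f₅ + 2f₆ + 4f₇ + f₈] = 0.041667·(28) = 1.1667.

1.1667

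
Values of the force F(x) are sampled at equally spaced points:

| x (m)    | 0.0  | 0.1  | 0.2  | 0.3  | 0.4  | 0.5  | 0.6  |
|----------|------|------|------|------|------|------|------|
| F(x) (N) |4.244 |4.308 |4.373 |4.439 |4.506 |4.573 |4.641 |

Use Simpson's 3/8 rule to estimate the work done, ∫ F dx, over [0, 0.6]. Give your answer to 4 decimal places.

h = 0.1, n = 6.
(3h/8)·[y₀ + 3y₁ + 3y₂ + 2y₃ + 3y₄ + 3y₅ + y₆] = 0.0375·(71.043) = 2.6641.

2.6641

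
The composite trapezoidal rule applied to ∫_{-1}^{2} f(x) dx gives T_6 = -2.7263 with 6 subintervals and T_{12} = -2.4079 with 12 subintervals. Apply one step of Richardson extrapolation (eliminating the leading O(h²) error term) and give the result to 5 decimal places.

-2.30177

R = (4·T_{12} − T_6) / 3 = (4·(-2.4079) − (-2.7263))/3 = (-6.9053)/3 = -2.30177.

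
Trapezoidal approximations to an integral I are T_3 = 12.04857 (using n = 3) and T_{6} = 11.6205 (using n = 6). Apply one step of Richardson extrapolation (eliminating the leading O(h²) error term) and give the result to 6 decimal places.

11.477810

R = (4·T_{6} − T_3) / 3 = (4·11.6205 − 12.04857)/3 = (34.43343)/3 = 11.477810.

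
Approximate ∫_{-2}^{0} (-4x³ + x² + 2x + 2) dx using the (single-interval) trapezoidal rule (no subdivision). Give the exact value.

36

T = (b−a)/2 · [f(-2) + f(0)] = 1·[34 + 2] = 36.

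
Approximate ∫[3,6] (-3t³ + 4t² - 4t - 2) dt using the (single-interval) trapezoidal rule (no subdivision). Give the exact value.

T = (b−a)/2 · [f(3) + f(6)] = 1.5·[(-59) + (-530)] = -883.5.

-883.5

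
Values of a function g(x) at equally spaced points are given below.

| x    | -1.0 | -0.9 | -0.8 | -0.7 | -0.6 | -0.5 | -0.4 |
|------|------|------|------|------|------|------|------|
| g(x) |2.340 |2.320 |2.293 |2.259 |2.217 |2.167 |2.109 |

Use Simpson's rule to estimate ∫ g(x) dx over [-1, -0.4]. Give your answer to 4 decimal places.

h = 0.1, n = 6.
(h/3)·[y₀ + 4y₁ + 2y₂ + 4y₃ + 2y₄ + 4y₅ + y₆] = 0.033333·(40.453) = 1.3484.

1.3484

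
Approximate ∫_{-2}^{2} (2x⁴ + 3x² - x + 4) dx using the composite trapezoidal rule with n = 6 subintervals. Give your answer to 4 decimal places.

h = (2 − (-2))/6 = 0.666667.
Nodes x₀,…,x₆ = -2, -1.333333, -0.666667, 0, 0.666667, 1.333333, 2.
f(x) = 2x⁴ + 3x² - x + 4: f₀=50, f₁=16.987654, f₂=6.395062, f₃=4, f₄=5.061728, f₅=14.320988, f₆=46.
(h/2)·[f₀ + 2f₁ + 2f₂ + 2f₃ + 2f₄ + 2f₅ + f₆] = 0.333333·(189.530864) = 63.1770.

63.1770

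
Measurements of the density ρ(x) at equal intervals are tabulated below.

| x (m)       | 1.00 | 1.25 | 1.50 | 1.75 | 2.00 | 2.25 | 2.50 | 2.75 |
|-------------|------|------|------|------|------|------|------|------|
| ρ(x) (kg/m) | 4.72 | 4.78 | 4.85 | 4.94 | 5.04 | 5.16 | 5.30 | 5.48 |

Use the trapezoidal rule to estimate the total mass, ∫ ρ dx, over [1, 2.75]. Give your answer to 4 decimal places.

8.7925

h = 0.25, n = 7.
(h/2)·[y₀ + 2y₁ + 2y₂ + 2y₃ + 2y₄ + 2y₅ + 2y₆ + y₇] = 0.125·(70.34) = 8.7925.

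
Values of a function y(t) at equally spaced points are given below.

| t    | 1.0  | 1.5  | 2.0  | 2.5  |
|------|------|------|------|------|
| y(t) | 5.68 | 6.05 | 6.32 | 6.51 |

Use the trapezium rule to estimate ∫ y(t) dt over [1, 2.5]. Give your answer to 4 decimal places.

9.2325

h = 0.5, n = 3.
(h/2)·[y₀ + 2y₁ + 2y₂ + y₃] = 0.25·(36.93) = 9.2325.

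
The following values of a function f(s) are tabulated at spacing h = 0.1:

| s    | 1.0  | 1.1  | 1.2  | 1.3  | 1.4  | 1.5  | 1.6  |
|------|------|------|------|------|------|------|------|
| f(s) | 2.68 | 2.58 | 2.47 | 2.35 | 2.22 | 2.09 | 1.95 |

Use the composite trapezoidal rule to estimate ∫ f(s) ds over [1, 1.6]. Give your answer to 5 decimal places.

1.40250

h = 0.1, n = 6.
(h/2)·[y₀ + 2y₁ + 2y₂ + 2y₃ + 2y₄ + 2y₅ + y₆] = 0.05·(28.05) = 1.40250.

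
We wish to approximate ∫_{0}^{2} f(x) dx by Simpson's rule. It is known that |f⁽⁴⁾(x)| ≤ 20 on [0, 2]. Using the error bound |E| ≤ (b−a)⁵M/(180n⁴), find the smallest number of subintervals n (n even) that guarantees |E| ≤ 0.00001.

Need 640/(180n⁴) ≤ 0.00001.
n⁴ ≥ 640/(180·0.00001) = 355556 ⇒ n ≥ 24.4189, so the smallest even n is 26. (n must be even for Simpson's rule.)

26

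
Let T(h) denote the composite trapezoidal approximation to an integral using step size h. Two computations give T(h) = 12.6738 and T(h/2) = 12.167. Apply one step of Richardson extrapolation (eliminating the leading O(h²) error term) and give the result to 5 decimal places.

R = (4·T(h/2) − T(h)) / 3 = (4·12.167 − 12.6738)/3 = (35.9942)/3 = 11.99807.

11.99807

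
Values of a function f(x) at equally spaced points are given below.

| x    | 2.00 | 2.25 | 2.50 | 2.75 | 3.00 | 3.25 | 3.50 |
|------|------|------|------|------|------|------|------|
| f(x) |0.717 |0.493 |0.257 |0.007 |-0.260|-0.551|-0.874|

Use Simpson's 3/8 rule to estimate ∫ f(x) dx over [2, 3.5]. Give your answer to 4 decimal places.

h = 0.25, n = 6.
(3h/8)·[y₀ + 3y₁ + 3y₂ + 2y₃ + 3y₄ + 3y₅ + y₆] = 0.09375·(-0.326) = -0.0306.

-0.0306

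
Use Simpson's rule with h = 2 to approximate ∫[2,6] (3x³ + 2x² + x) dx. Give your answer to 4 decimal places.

1114.6667

h = (6 − 2)/2 = 2.
Nodes x₀,…,x₂ = 2, 4, 6.
f(x) = 3x³ + 2x² + x: f₀=34, f₁=228, f₂=726.
(h/3)·[f₀ + 4f₁ + f₂] = 0.666667·(1672) = 1114.6667.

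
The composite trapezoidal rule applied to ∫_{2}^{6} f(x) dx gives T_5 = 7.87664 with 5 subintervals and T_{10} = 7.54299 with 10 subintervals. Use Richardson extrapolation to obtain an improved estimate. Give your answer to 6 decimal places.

R = (4·T_{10} − T_5) / 3 = (4·7.54299 − 7.87664)/3 = (22.29532)/3 = 7.431773.

7.431773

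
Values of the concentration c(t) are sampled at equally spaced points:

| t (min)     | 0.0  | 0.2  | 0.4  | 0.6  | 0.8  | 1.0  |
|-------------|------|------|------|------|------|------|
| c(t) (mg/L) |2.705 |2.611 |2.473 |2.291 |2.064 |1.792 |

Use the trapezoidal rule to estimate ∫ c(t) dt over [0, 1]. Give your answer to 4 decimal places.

2.3375

h = 0.2, n = 5.
(h/2)·[y₀ + 2y₁ + 2y₂ + 2y₃ + 2y₄ + y₅] = 0.1·(23.375) = 2.3375.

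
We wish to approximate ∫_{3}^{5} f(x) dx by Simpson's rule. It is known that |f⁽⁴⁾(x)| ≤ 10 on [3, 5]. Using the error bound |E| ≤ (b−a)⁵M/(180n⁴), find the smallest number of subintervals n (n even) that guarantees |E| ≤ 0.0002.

10

Need 320/(180n⁴) ≤ 0.0002.
n⁴ ≥ 320/(180·0.0002) = 8888.89 ⇒ n ≥ 9.7098, so the smallest even n is 10. (n must be even for Simpson's rule.)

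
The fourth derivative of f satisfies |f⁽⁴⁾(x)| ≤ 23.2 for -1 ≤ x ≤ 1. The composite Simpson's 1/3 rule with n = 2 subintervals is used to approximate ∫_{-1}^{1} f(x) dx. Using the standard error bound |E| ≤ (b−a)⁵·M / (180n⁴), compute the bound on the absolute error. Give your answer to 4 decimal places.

0.2578

|E| ≤ (2)⁵·23.2 / (180·2⁴) = 742.4/2880 = 0.2578.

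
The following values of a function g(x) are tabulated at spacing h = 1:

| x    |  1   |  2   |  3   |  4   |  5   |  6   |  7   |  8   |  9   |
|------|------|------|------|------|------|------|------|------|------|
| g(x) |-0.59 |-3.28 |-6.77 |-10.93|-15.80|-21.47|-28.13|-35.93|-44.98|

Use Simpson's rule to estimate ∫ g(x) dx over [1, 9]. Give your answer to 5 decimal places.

-144.47000

h = 1, n = 8.
(h/3)·[y₀ + 4y₁ + 2y₂ + 4y₃ + 2y₄ + 4y₅ + 2y₆ + 4y₇ + y₈] = 0.333333·(-433.41) = -144.47000.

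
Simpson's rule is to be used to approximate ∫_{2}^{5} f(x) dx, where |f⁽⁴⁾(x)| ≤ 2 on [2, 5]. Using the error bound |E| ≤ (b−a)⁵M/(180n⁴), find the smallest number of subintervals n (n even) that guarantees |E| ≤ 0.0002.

12

Need 486/(180n⁴) ≤ 0.0002.
n⁴ ≥ 486/(180·0.0002) = 13500 ⇒ n ≥ 10.7791, so the smallest even n is 12. (n must be even for Simpson's rule.)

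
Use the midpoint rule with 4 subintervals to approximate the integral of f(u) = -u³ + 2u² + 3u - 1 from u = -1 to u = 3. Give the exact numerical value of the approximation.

7

h = (3 − (-1))/4 = 1.
Midpoints m₁,…,m₄ = -0.5, 0.5, 1.5, 2.5.
f(m₁)=-1.875, f(m₂)=0.875, f(m₃)=4.625, f(m₄)=3.375.
h·[f(m₁) + f(m₂) + f(m₃) + f(m₄)] = 1·(7) = 7.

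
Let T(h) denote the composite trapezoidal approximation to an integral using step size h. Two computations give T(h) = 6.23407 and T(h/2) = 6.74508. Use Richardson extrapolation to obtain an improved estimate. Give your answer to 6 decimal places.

R = (4·T(h/2) − T(h)) / 3 = (4·6.74508 − 6.23407)/3 = (20.74625)/3 = 6.915417.

6.915417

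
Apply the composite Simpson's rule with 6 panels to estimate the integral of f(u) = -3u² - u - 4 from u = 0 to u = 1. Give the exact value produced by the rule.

h = (1 − 0)/6 = 0.166667.
Nodes u₀,…,u₆ = 0, 0.166667, 0.333333, 0.5, 0.666667, 0.833333, 1.
f(u) = -3u² - u - 4: f₀=-4, f₁=-4.25, f₂=-4.666667, f₃=-5.25, f₄=-6, f₅=-6.916667, f₆=-8.
(h/3)·[f₀ + 4f₁ + 2f₂ + 4f₃ + 2f₄ + 4f₅ + f₆] = 0.055556·(-99) = -5.5.

-5.5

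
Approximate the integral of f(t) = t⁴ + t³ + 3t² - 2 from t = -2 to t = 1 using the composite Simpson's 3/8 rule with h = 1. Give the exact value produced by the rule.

h = (1 − (-2))/3 = 1.
Nodes t₀,…,t₃ = -2, -1, 0, 1.
f(t) = t⁴ + t³ + 3t² - 2: f₀=18, f₁=1, f₂=-2, f₃=3.
(3h/8)·[f₀ + 3f₁ + 3f₂ + f₃] = 0.375·(18) = 6.75.

6.75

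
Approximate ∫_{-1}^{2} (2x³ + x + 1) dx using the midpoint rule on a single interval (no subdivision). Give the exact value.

M = (b−a)·f(0.5) = 3·(1.75) = 5.25.

5.25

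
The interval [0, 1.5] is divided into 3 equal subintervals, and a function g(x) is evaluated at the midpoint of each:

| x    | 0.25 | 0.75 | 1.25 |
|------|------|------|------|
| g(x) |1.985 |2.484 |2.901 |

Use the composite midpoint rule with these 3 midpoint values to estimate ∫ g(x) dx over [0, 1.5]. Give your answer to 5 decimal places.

3.68500

h = 0.5, n = 3.
h·[y(m₁) + y(m₂) + y(m₃)] = 0.5·(7.370) = 3.68500.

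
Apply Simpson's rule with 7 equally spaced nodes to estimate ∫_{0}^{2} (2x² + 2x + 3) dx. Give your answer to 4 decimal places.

h = (2 − 0)/6 = 0.333333.
Nodes x₀,…,x₆ = 0, 0.333333, 0.666667, 1, 1.333333, 1.666667, 2.
f(x) = 2x² + 2x + 3: f₀=3, f₁=3.888889, f₂=5.222222, f₃=7, f₄=9.222222, f₅=11.888889, f₆=15.
(h/3)·[f₀ + 4f₁ + 2f₂ + 4f₃ + 2f₄ + 4f₅ + f₆] = 0.111111·(138) = 15.3333.

15.3333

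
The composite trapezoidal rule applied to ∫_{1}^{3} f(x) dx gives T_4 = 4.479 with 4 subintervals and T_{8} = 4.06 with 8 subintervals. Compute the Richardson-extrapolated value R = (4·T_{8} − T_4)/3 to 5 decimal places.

3.92033

R = (4·T_{8} − T_4) / 3 = (4·4.06 − 4.479)/3 = (11.761)/3 = 3.92033.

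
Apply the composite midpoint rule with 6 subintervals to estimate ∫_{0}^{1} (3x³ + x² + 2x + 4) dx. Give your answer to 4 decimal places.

h = (1 − 0)/6 = 0.166667.
Midpoints m₁,…,m₆ = 0.083333, 0.25, 0.416667, 0.583333, 0.75, 0.916667.
f(m₁)=4.175347, f(m₂)=4.609375, f(m₃)=5.223958, f(m₄)=6.102431, f(m₅)=7.328125, f(m₆)=8.984375.
h·[f(m₁) + f(m₂) + f(m₃) + f(m₄) + f(m₅) + f(m₆)] = 0.166667·(36.423611) = 6.0706.

6.0706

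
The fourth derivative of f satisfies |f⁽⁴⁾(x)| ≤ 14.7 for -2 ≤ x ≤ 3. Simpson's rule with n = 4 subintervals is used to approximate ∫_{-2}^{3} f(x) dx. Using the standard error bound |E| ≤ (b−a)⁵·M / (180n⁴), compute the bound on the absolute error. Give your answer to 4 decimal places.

0.9969

|E| ≤ (5)⁵·14.7 / (180·4⁴) = 45937.5/46080 = 0.9969.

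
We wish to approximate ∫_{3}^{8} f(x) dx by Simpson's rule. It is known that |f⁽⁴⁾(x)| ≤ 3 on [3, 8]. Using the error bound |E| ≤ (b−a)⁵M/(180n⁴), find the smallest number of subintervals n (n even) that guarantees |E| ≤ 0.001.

Need 9375/(180n⁴) ≤ 0.001.
n⁴ ≥ 9375/(180·0.001) = 52083.3 ⇒ n ≥ 15.1069, so the smallest even n is 16. (n must be even for Simpson's rule.)

16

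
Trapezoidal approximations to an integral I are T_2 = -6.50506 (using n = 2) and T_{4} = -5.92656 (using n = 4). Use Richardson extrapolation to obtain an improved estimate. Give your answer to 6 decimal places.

R = (4·T_{4} − T_2) / 3 = (4·(-5.92656) − (-6.50506))/3 = (-17.20118)/3 = -5.733727.

-5.733727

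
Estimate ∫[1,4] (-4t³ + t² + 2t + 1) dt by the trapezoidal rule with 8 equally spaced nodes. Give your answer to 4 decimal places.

-218.6633

h = (4 − 1)/7 = 0.428571.
Nodes t₀,…,t₇ = 1, 1.428571, 1.857143, 2.285714, 2.714286, 3.142857, 3.571429, 4.
f(t) = -4t³ + t² + 2t + 1: f₀=0, f₁=-5.763848, f₂=-17.457726, f₃=-36.970845, f₄=-66.192420, f₅=-107.011662, f₆=-161.317784, f₇=-231.
(h/2)·[f₀ + 2f₁ + 2f₂ + 2f₃ + 2f₄ + 2f₅ + 2f₆ + f₇] = 0.214286·(-1020.428571) = -218.6633.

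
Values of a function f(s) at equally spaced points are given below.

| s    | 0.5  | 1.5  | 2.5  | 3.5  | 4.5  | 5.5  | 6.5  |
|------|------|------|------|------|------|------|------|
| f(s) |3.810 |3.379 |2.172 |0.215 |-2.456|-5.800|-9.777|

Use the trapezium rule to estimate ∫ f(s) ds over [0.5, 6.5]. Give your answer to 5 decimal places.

-5.47350

h = 1, n = 6.
(h/2)·[y₀ + 2y₁ + 2y₂ + 2y₃ + 2y₄ + 2y₅ + y₆] = 0.5·(-10.947) = -5.47350.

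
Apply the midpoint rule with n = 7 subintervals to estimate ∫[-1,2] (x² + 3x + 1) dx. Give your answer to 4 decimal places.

h = (2 − (-1))/7 = 0.428571.
Midpoints m₁,…,m₇ = -0.785714, -0.357143, 0.071429, 0.5, 0.928571, 1.357143, 1.785714.
f(m₁)=-0.739796, f(m₂)=0.056122, f(m₃)=1.219388, f(m₄)=2.75, f(m₅)=4.647959, f(m₆)=6.913265, f(m₇)=9.545918.
h·[f(m₁) + f(m₂) + f(m₃) + f(m₄) + f(m₅) + f(m₆) + f(m₇)] = 0.428571·(24.392857) = 10.4541.

10.4541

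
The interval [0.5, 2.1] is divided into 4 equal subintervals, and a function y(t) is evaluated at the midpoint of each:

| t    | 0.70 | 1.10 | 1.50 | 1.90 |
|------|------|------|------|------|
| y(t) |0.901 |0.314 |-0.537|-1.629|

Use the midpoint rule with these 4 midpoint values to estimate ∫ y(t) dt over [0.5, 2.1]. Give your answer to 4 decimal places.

-0.3804

h = 0.4, n = 4.
h·[y(m₁) + y(m₂) + y(m₃) + y(m₄)] = 0.4·(-0.951) = -0.3804.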